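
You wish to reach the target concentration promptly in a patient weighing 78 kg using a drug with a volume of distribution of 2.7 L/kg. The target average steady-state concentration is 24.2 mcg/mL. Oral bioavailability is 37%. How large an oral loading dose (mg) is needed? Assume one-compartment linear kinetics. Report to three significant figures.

Vd = 2.7 L/kg × 78 kg = 210.6 L
The loading dose fills Vd to the target concentration.
LD = Vd × C / F = 210.6 × 24.20 / 0.37 = 13770 mg

13800 mg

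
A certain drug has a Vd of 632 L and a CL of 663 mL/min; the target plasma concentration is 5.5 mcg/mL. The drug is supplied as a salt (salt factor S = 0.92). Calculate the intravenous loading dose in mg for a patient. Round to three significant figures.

3780 mg

LD = Vd × C / S = 632.0 × 5.500 / 0.92 = 3778 mg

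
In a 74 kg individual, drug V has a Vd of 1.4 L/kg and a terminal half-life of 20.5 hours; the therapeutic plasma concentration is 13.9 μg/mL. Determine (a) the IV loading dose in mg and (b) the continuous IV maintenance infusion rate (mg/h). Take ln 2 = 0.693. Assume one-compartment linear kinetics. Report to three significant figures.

Total Vd = 1.4 × 74 = 103.6 L
LD = Vd × C = 103.6 × 13.9 = 1440 mg
CL = 0.693 × Vd / t½ = 0.693 × 103.6 / 20.5 = 3.502 L/h
Infusion rate = CL × Css = 3.502 × 13.9 = 48.68 mg/h

(a) 1440 mg; (b) 48.7 mg/h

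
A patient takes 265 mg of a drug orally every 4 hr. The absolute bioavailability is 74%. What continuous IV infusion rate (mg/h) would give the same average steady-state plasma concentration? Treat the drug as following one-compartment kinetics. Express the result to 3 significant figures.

49.0 mg/h

Equivalent systemic input: infusion rate = F·D/τ.
Rate = 0.74 × 265 / 4 = 49.03 mg/h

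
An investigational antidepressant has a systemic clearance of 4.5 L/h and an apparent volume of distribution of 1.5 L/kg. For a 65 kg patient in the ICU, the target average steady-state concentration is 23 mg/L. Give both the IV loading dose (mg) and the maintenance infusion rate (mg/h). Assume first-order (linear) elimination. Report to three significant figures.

Total Vd = 1.5 × 65 = 97.50 L
Loading dose = Vd × C = 97.50 × 23 = 2243 mg
Infusion rate = 4.500 L/h × 23 mg/L = 103.5 mg/h

(a) 2240 mg; (b) 104 mg/h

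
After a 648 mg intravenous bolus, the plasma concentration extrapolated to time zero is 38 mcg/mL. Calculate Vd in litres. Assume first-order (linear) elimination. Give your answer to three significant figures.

Immediately after an IV bolus, C₀ = Dose / Vd, so Vd = Dose / C₀.
Vd = 648 / 38 = 17.05 L

17.1 L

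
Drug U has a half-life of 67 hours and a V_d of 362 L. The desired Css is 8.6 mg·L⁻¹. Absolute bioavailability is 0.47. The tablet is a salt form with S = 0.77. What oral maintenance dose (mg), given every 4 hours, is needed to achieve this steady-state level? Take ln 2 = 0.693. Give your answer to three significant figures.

356 mg

k = 0.693/67 = 0.01034 h⁻¹, so CL = k·Vd = 0.01034 × 362.0 = 3.743 L/h
D = CL × Css × τ / F / S = 3.743 × 8.6 × 4 / 0.47 / 0.77 = 355.8 mg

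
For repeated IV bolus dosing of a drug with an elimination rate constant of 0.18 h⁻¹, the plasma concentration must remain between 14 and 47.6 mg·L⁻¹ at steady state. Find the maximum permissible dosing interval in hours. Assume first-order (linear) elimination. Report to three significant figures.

Between IV bolus doses, concentration decays as C = C₀·e^(−kτ), so C_peak/C_trough = e^(kτ).
τ_max = ln(C_peak/C_trough) / k = ln(47.6/14) / 0.1800 = 1.224 / 0.1800 = 6.800 h

6.80 h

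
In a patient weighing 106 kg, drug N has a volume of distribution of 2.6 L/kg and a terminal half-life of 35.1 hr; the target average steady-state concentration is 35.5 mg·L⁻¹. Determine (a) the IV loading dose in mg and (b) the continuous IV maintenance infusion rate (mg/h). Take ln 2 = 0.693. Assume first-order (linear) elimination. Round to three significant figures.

Total Vd = 2.6 × 106 = 275.6 L
LD = Vd × C = 275.6 × 35.5 = 9784 mg
CL = 0.693 × Vd / t½ = 0.693 × 275.6 / 35.1 = 5.441 L/h
Infusion rate = CL × Css = 5.441 × 35.5 = 193.2 mg/h

(a) 9780 mg; (b) 193 mg/h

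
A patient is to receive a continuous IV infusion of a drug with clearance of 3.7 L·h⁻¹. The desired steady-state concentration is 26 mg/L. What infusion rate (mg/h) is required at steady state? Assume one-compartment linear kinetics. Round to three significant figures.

Rate = CL × Css = 3.700 × 26 = 96.20 mg/h

96.2 mg/h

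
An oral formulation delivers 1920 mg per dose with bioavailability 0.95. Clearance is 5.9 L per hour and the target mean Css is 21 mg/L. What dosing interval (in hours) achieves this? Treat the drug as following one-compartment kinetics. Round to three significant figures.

F·D/τ = CL·Css → τ = F·D / (CL·Css).
τ = 0.95 × 1920 / (5.9 × 21) = 14.72 h

14.7 h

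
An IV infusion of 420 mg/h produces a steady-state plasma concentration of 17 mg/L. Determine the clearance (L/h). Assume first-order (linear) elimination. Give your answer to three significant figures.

24.7 L/h

At steady state, infusion rate = CL × Css, so CL = rate / Css.
CL = 420 / 17 = 24.71 L/h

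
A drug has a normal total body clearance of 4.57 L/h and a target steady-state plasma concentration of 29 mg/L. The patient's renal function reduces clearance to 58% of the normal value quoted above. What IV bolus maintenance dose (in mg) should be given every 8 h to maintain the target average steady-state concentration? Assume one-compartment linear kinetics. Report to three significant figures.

615 mg

Patient clearance = 0.58 × 4.570 = 2.651 L/h
At steady state, dose per interval replaces the amount cleared in that interval: D/τ = CL·Css.
D = CL × Css × τ = 2.651 × 29 × 8 = 615.0 mg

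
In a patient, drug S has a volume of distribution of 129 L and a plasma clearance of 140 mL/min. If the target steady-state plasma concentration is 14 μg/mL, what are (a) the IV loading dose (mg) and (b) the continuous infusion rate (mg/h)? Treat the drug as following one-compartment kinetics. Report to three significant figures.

Loading: fill Vd to C_target → 129.0 L × 14 mg/L = 1806 mg
CL = 140 mL/min = 140 × 0.06 = 8.400 L/h
Maintenance: replace elimination → rate = CL × Css = 8.400 × 14 = 117.6 mg/h

(a) 1810 mg; (b) 118 mg/h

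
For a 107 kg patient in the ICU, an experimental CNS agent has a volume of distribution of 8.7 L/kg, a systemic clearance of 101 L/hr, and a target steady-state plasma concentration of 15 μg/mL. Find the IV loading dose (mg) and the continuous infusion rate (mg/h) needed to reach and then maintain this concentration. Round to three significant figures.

Total Vd = 8.7 × 107 = 930.9 L
Loading: fill Vd to C_target → 930.9 L × 15 mg/L = 13960 mg
Maintenance infusion rate = CL × Css = 101.0 × 15 = 1515 mg/h

(a) 14000 mg; (b) 1520 mg/h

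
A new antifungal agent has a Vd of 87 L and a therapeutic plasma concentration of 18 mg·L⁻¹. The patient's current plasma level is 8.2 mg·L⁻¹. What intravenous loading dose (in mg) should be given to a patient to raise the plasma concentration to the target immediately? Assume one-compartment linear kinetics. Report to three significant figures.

853 mg

The loading dose fills Vd to the target concentration.
Concentration deficit ΔC = 18 − 8.2 = 9.800 mg/L
LD = Vd × ΔC = 87.00 × 9.800 = 852.6 mg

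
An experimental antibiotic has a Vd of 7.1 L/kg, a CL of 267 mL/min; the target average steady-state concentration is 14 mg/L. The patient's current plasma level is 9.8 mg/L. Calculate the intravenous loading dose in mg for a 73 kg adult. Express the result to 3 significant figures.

Vd(total) = 73 kg × 7.1 L/kg = 518.3 L
Concentration deficit ΔC = 14 − 9.8 = 4.200 mg/L
LD = Vd × ΔC = 518.3 × 4.200 = 2177 mg

2180 mg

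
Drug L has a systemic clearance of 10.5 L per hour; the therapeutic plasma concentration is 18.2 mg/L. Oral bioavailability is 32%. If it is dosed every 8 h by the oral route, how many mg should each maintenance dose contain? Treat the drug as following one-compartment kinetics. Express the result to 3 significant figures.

At steady state, dose per interval replaces the amount cleared in that interval: F·D/τ = CL·Css.
D = CL × Css × τ / F = 10.50 × 18.2 × 8 / 0.32 = 4778 mg

4780 mg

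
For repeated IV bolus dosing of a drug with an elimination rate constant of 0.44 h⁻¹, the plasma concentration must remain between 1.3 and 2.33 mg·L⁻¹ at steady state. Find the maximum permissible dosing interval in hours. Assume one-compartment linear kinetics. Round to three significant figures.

1.33 h

Between IV bolus doses, concentration decays as C = C₀·e^(−kτ), so C_peak/C_trough = e^(kτ).
τ_max = ln(C_peak/C_trough) / k = ln(2.33/1.3) / 0.4400 = 0.5835 / 0.4400 = 1.326 h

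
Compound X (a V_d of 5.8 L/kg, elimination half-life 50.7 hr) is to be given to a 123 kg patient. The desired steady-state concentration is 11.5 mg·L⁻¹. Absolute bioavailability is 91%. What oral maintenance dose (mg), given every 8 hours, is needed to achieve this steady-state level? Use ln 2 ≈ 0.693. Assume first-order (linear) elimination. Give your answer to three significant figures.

Vd(total) = 123 kg × 5.8 L/kg = 713.4 L
k = 0.693/50.7 = 0.01367 h⁻¹, so CL = k·Vd = 0.01367 × 713.4 = 9.752 L/h
D = CL × Css × τ / F = 9.752 × 11.5 × 8 / 0.91 = 985.9 mg

986 mg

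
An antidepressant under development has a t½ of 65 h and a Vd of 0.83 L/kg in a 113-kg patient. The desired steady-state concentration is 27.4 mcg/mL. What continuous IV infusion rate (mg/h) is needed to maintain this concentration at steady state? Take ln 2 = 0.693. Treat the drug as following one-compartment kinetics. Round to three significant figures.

27.4 mg/h

Vd(total) = 113 kg × 0.83 L/kg = 93.79 L
k = 0.693/65 = 0.01066 h⁻¹, so CL = k·Vd = 0.01066 × 93.79 = 0.9998 L/h
Infusion rate = CL × Css = 0.9998 × 27.4 = 27.39 mg/h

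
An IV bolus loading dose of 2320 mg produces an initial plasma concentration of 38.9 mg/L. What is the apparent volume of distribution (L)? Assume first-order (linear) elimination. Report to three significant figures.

59.6 L

Immediately after an IV bolus, C₀ = Dose / Vd, so Vd = Dose / C₀.
Vd = 2320 / 38.9 = 59.64 L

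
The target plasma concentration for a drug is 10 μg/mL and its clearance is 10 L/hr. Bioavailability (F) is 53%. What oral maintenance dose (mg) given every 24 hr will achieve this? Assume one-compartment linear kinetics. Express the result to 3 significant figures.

4530 mg

D = CL × Css × τ / F = 10.00 × 10 × 24 / 0.53 = 4528 mg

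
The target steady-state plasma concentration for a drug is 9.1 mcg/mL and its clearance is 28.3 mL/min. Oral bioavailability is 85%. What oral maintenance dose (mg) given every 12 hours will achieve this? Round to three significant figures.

218 mg

Convert clearance: 28.3 mL/min × 60 min/h ÷ 1000 mL/L = 1.698 L/h
At steady state, dose per interval replaces the amount cleared in that interval: F·D/τ = CL·Css.
D = CL × Css × τ / F = 1.698 × 9.1 × 12 / 0.85 = 218.1 mg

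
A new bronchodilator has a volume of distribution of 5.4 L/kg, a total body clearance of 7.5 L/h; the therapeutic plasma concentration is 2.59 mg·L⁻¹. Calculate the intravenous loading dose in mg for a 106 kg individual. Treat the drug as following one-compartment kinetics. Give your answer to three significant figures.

1480 mg

Vd = 5.4 L/kg × 106 kg = 572.4 L
The loading dose fills Vd to the target concentration; clearance is irrelevant here.
LD = Vd × C = 572.4 × 2.590 = 1483 mg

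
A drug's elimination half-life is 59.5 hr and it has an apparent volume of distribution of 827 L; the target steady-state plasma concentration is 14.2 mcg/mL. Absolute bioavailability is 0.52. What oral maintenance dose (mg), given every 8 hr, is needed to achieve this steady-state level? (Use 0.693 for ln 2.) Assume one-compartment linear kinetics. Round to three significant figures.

CL = 0.693 × Vd / t½ = 0.693 × 827.0 / 59.5 = 9.632 L/h
D = CL × Css × τ / F = 9.632 × 14.2 × 8 / 0.52 = 2104 mg

2100 mg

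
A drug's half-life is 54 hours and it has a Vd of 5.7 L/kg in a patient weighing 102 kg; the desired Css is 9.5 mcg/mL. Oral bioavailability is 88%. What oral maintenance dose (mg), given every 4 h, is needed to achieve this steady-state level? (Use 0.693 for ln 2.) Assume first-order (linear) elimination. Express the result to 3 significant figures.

Vd(total) = 102 kg × 5.7 L/kg = 581.4 L
CL = ln 2 · Vd / t½ = 0.693 × 581.4 / 54 = 7.461 L/h
D = CL × Css × τ / F = 7.461 × 9.5 × 4 / 0.88 = 322.2 mg

322 mg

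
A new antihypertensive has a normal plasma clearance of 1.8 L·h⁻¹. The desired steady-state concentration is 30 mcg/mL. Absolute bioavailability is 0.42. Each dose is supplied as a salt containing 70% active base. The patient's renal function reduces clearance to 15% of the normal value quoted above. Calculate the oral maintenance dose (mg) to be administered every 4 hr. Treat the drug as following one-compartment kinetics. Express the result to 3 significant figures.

110 mg

Patient clearance = 0.15 × 1.800 = 0.2700 L/h
D = CL × Css × τ / F / S = 0.2700 × 30 × 4 / 0.42 / 0.7 = 110.2 mg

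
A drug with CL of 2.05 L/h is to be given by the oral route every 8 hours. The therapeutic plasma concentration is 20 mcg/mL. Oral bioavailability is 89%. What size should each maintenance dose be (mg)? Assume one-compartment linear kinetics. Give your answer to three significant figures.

369 mg

D = CL × Css × τ / F = 2.050 × 20 × 8 / 0.89 = 368.5 mg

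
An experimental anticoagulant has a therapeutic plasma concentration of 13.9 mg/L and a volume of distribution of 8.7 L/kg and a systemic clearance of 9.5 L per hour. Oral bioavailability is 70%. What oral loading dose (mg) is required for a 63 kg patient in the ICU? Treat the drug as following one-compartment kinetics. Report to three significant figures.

Total Vd = 8.7 × 63 = 548.1 L
LD = Vd × C / F = 548.1 × 13.90 / 0.7 = 10880 mg

10900 mg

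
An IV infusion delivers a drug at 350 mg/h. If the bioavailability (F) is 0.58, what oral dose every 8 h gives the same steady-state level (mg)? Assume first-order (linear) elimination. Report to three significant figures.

4830 mg

To maintain the same Css, the systemic dosing rate must be unchanged: F·D/τ = infusion rate.
D = rate × τ / F = 350 × 8 / 0.58 = 4828 mg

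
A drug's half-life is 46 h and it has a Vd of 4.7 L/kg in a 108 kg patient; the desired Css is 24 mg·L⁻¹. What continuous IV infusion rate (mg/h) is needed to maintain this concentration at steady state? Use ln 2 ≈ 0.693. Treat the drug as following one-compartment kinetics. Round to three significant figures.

184 mg/h

Vd(total) = 108 kg × 4.7 L/kg = 507.6 L
CL = 0.693 × Vd / t½ = 0.693 × 507.6 / 46 = 7.647 L/h
Infusion rate = CL × Css = 7.647 × 24 = 183.5 mg/h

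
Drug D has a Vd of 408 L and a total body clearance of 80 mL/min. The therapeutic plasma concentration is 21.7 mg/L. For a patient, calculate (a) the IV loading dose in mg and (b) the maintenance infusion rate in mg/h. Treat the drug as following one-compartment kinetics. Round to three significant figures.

(a) 8850 mg; (b) 104 mg/h

LD = Vd · C_target = 408.0 × 21.7 = 8854 mg
CL = 80 mL/min = 80 × 0.06 = 4.800 L/h
Infusion rate = 4.800 L/h × 21.7 mg/L = 104.2 mg/h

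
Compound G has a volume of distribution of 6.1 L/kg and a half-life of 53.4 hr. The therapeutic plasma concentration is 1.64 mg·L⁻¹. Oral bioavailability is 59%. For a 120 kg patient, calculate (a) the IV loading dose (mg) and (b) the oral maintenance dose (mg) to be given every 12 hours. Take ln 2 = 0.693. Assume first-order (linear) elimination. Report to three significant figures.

(a) 1200 mg; (b) 317 mg

Total Vd = 6.1 × 120 = 732.0 L
LD = Vd × C = 732.0 × 1.64 = 1200 mg
CL = 0.693 × Vd / t½ = 0.693 × 732.0 / 53.4 = 9.500 L/h
D = CL × Css × τ / F = 9.500 × 1.64 × 12 / 0.59 = 316.9 mg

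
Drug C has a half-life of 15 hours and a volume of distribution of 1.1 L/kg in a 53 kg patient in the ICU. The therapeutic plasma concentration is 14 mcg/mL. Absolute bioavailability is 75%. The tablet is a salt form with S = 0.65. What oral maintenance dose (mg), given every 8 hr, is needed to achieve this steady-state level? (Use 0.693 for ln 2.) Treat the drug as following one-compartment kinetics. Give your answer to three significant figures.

619 mg

Total Vd = 1.1 × 53 = 58.30 L
CL = 0.693 × Vd / t½ = 0.693 × 58.30 / 15 = 2.693 L/h
D = CL × Css × τ / F / S = 2.693 × 14 × 8 / 0.75 / 0.65 = 618.7 mg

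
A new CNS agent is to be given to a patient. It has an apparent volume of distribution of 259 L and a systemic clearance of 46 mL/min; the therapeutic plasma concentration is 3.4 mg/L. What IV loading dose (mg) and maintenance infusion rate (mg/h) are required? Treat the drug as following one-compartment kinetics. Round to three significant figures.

Loading dose = Vd × C = 259.0 × 3.4 = 880.6 mg
CL = 46 mL/min = 46 × 0.06 = 2.760 L/h
Maintenance infusion rate = CL × Css = 2.760 × 3.4 = 9.384 mg/h

(a) 881 mg; (b) 9.38 mg/h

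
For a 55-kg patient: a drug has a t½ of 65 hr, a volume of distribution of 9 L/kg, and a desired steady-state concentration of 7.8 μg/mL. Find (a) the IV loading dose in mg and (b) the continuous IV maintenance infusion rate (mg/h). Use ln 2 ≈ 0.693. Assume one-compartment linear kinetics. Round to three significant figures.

Vd(total) = 55 kg × 9 L/kg = 495.0 L
LD = Vd × C = 495.0 × 7.8 = 3861 mg
CL = 0.693 × Vd / t½ = 0.693 × 495.0 / 65 = 5.277 L/h
Infusion rate = CL × Css = 5.277 × 7.8 = 41.16 mg/h

(a) 3860 mg; (b) 41.2 mg/h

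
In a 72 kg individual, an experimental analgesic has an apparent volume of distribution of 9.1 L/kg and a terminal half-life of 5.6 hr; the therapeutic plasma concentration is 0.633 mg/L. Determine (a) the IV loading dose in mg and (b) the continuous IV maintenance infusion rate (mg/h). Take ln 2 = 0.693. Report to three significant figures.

Vd(total) = 72 kg × 9.1 L/kg = 655.2 L
LD = Vd × C = 655.2 × 0.633 = 414.7 mg
CL = 0.693 × Vd / t½ = 0.693 × 655.2 / 5.6 = 81.08 L/h
Infusion rate = CL × Css = 81.08 × 0.633 = 51.32 mg/h

(a) 415 mg; (b) 51.3 mg/h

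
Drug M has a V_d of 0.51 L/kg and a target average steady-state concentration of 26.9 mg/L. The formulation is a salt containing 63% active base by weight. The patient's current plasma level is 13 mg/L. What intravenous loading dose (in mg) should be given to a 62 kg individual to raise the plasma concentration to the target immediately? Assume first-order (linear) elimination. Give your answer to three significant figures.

Vd(total) = 62 kg × 0.51 L/kg = 31.62 L
The loading dose fills Vd to the target concentration.
Concentration deficit ΔC = 26.9 − 13 = 13.90 mg/L
LD = Vd × ΔC / S = 31.62 × 13.90 / 0.63 = 697.6 mg

698 mg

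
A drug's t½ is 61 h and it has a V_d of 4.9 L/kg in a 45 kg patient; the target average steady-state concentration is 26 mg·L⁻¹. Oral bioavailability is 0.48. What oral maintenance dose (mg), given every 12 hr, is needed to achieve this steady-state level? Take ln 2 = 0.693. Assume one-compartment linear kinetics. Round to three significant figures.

Total Vd = 4.9 × 45 = 220.5 L
CL = 0.693 × Vd / t½ = 0.693 × 220.5 / 61 = 2.505 L/h
D = CL × Css × τ / F = 2.505 × 26 × 12 / 0.48 = 1628 mg

1630 mg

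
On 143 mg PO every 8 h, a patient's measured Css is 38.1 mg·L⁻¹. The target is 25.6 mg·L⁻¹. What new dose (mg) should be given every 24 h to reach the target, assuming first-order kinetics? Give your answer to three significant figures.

With linear kinetics, Css is proportional to dose rate (D/τ) at fixed clearance.
D₂ = D₁ × (Css,target / Css,current) × (τ₂/τ₁) = 143 × (25.6/38.1) × (24/8) = 288.3 mg

288 mg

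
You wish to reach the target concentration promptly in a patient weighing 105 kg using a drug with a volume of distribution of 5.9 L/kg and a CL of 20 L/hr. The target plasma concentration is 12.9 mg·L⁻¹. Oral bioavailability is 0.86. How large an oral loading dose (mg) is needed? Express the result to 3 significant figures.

9290 mg

Vd(total) = 105 kg × 5.9 L/kg = 619.5 L
LD = Vd × C / F = 619.5 × 12.90 / 0.86 = 9293 mg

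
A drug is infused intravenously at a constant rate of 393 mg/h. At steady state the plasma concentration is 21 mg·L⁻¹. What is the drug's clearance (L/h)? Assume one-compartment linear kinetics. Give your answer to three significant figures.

At steady state, infusion rate = CL × Css, so CL = rate / Css.
CL = 393 / 21 = 18.71 L/h

18.7 L/h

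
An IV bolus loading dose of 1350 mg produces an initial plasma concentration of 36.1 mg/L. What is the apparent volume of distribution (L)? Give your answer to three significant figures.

37.4 L

Immediately after an IV bolus, C₀ = Dose / Vd, so Vd = Dose / C₀.
Vd = 1350 / 36.1 = 37.40 L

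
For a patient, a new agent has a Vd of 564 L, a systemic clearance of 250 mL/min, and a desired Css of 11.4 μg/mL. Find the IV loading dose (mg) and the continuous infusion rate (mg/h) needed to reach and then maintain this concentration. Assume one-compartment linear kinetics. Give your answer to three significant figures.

Loading: fill Vd to C_target → 564.0 L × 11.4 mg/L = 6430 mg
Convert clearance: 250 mL/min × 60 min/h ÷ 1000 mL/L = 15.00 L/h
Infusion rate = 15.00 L/h × 11.4 mg/L = 171.0 mg/h

(a) 6430 mg; (b) 171 mg/h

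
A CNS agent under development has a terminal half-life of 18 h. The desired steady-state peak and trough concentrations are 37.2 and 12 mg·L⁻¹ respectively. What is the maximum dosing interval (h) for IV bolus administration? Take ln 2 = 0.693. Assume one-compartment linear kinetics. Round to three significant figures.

29.4 h

k = 0.693 / t½ = 0.693 / 18 = 0.03850 h⁻¹
Between IV bolus doses, concentration decays as C = C₀·e^(−kτ), so C_peak/C_trough = e^(kτ).
τ_max = ln(C_peak/C_trough) / k = ln(37.2/12) / 0.03850 = 1.131 / 0.03850 = 29.38 h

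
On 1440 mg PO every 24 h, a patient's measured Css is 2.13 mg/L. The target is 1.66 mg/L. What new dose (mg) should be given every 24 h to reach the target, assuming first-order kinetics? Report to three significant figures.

With linear kinetics, Css is proportional to dose rate (D/τ) at fixed clearance.
D₂ = D₁ × (Css,target / Css,current) = 1440 × 1.66/2.13 = 1122 mg

1120 mg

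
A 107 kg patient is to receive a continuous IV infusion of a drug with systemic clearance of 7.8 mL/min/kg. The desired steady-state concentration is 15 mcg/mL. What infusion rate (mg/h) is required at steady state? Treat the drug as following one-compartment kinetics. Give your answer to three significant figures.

751 mg/h

CL = 7.8 mL/min/kg × 107 kg = 834.6 mL/min = 834.6 × 60/1000 = 50.08 L/h
R₀ = 50.08 × 15 = 751.2 mg/h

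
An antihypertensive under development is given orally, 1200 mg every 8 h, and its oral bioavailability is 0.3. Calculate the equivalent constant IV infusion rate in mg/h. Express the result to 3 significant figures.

45.0 mg/h

Equivalent systemic input: infusion rate = F·D/τ.
Rate = 0.3 × 1200 / 8 = 45.00 mg/h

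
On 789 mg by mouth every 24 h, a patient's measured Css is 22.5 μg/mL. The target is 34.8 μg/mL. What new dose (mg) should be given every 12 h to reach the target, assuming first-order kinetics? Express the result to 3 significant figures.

610 mg

With linear kinetics, Css is proportional to dose rate (D/τ) at fixed clearance.
D₂ = D₁ × (Css,target / Css,current) × (τ₂/τ₁) = 789 × (34.8/22.5) × (12/24) = 610.2 mg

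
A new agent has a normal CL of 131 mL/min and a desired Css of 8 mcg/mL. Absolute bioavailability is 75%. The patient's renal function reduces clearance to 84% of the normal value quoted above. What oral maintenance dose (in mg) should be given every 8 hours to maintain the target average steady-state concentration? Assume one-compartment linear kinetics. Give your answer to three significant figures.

563 mg

Convert clearance: 131 mL/min × 60 min/h ÷ 1000 mL/L = 7.860 L/h
Patient clearance = 0.84 × 7.860 = 6.602 L/h
D = CL × Css × τ / F = 6.602 × 8 × 8 / 0.75 = 563.4 mg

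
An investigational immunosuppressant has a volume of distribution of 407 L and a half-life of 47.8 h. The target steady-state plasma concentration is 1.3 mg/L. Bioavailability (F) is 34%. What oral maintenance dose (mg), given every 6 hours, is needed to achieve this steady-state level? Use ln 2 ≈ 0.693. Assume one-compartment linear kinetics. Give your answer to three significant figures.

k = 0.693/47.8 = 0.01450 h⁻¹, so CL = k·Vd = 0.01450 × 407.0 = 5.902 L/h
D = CL × Css × τ / F = 5.902 × 1.3 × 6 / 0.34 = 135.4 mg

135 mg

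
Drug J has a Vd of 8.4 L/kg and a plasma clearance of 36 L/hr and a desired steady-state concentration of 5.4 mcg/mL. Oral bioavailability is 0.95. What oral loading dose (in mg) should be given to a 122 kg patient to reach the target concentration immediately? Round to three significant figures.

5830 mg

Vd(total) = 122 kg × 8.4 L/kg = 1025 L
The loading dose fills Vd to the target concentration.
LD = Vd × C / F = 1025 × 5.400 / 0.95 = 5826 mg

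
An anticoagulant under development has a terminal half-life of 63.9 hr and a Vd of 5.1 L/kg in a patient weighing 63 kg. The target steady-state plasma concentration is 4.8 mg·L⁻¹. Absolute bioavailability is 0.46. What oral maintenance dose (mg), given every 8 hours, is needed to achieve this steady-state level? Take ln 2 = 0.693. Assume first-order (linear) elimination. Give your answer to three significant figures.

Total Vd = 5.1 × 63 = 321.3 L
CL = 0.693 × Vd / t½ = 0.693 × 321.3 / 63.9 = 3.485 L/h
D = CL × Css × τ / F = 3.485 × 4.8 × 8 / 0.46 = 290.9 mg

291 mg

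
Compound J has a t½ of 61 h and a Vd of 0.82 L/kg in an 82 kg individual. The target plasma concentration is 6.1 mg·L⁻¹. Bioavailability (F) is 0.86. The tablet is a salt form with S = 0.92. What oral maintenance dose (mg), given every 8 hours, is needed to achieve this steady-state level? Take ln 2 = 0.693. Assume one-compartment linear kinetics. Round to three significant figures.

Total Vd = 0.82 × 82 = 67.24 L
CL = 0.693 × Vd / t½ = 0.693 × 67.24 / 61 = 0.7639 L/h
D = CL × Css × τ / F / S = 0.7639 × 6.1 × 8 / 0.86 / 0.92 = 47.12 mg

47.1 mg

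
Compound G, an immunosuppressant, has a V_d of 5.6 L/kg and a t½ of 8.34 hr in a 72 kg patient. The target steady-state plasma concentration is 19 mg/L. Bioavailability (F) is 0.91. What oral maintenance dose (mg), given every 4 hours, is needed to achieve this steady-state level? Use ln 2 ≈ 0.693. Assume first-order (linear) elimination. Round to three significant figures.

Total Vd = 5.6 × 72 = 403.2 L
CL = ln 2 · Vd / t½ = 0.693 × 403.2 / 8.34 = 33.50 L/h
D = CL × Css × τ / F = 33.50 × 19 × 4 / 0.91 = 2798 mg

2800 mg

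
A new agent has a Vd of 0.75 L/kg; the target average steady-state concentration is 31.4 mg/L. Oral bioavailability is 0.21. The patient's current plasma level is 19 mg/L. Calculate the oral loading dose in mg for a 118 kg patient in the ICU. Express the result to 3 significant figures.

5230 mg

Vd(total) = 118 kg × 0.75 L/kg = 88.50 L
The loading dose fills Vd to the target concentration.
Concentration deficit ΔC = 31.4 − 19 = 12.40 mg/L
LD = Vd × ΔC / F = 88.50 × 12.40 / 0.21 = 5226 mg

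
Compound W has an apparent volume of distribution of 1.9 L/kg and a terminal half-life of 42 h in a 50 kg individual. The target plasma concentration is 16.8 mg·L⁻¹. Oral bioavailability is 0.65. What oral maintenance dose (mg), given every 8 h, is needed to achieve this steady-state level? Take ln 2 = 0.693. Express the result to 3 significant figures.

Vd = 1.9 L/kg × 50 kg = 95.00 L
CL = 0.693 × Vd / t½ = 0.693 × 95.00 / 42 = 1.568 L/h
D = CL × Css × τ / F = 1.568 × 16.8 × 8 / 0.65 = 324.2 mg

324 mg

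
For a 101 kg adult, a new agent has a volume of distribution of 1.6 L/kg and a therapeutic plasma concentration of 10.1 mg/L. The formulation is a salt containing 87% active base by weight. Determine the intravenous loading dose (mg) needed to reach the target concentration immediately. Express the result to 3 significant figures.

Vd(total) = 101 kg × 1.6 L/kg = 161.6 L
The loading dose fills Vd to the target concentration.
LD = Vd × C / S = 161.6 × 10.10 / 0.87 = 1876 mg

1880 mg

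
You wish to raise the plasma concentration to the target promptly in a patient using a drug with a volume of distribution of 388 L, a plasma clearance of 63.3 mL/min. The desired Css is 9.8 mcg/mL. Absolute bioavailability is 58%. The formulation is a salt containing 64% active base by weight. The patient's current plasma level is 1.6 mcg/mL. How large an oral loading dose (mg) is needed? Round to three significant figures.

8570 mg

The loading dose fills Vd to the target concentration.
Concentration deficit ΔC = 9.8 − 1.6 = 8.200 mg/L
LD = Vd × ΔC / F / S = 388.0 × 8.200 / 0.58 / 0.64 = 8571 mg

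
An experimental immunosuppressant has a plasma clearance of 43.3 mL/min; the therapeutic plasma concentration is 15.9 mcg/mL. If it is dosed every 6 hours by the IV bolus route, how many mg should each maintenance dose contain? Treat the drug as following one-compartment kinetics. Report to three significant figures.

CL = 43.3 mL/min × 60/1000 = 2.598 L/h
D = CL × Css × τ = 2.598 × 15.9 × 6 = 247.8 mg

248 mg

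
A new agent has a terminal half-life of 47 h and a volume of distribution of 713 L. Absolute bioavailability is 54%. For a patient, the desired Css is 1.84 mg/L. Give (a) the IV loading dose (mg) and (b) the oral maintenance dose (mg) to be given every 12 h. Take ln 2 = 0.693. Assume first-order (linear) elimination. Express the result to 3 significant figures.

LD = Vd × C = 713.0 × 1.84 = 1312 mg
CL = 0.693 × Vd / t½ = 0.693 × 713.0 / 47 = 10.51 L/h
D = CL × Css × τ / F = 10.51 × 1.84 × 12 / 0.54 = 429.7 mg

(a) 1310 mg; (b) 430 mg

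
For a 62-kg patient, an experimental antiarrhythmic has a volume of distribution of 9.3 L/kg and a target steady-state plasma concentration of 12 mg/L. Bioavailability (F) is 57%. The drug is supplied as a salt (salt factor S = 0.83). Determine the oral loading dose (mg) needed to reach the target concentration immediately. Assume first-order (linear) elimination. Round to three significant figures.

14600 mg

Total Vd = 9.3 × 62 = 576.6 L
LD = Vd × C / F / S = 576.6 × 12.00 / 0.57 / 0.83 = 14630 mg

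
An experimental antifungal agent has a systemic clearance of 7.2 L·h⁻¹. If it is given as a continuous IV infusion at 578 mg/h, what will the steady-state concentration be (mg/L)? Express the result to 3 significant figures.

Css = rate / CL = 578 / 7.200 = 80.28 mg/L

80.3 mg/L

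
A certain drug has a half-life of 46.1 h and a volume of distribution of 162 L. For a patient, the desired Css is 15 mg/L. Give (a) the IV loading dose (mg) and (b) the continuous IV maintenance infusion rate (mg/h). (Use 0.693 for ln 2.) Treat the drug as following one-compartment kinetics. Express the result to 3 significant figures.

LD = Vd × C = 162.0 × 15 = 2430 mg
CL = 0.693 × Vd / t½ = 0.693 × 162.0 / 46.1 = 2.435 L/h
Infusion rate = CL × Css = 2.435 × 15 = 36.53 mg/h

(a) 2430 mg; (b) 36.5 mg/h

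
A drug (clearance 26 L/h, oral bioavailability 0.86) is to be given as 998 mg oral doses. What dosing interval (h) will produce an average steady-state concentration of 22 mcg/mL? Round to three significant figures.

1.50 h

F·D/τ = CL·Css → τ = F·D / (CL·Css).
τ = 0.86 × 998 / (26 × 22) = 1.500 h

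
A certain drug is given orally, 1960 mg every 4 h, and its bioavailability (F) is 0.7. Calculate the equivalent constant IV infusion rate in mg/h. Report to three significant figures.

Equivalent systemic input: infusion rate = F·D/τ.
Rate = 0.7 × 1960 / 4 = 343.0 mg/h

343 mg/h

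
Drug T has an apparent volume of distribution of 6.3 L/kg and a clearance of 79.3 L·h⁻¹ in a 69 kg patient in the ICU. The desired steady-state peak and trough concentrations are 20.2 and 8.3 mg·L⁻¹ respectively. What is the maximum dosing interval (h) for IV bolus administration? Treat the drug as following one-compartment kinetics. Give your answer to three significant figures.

Total Vd = 6.3 × 69 = 434.7 L
k = CL / Vd = 79.30 / 434.7 = 0.1824 h⁻¹
Between IV bolus doses, concentration decays as C = C₀·e^(−kτ), so C_peak/C_trough = e^(kτ).
τ_max = ln(C_peak/C_trough) / k = ln(20.2/8.3) / 0.1824 = 0.8894 / 0.1824 = 4.876 h

4.88 h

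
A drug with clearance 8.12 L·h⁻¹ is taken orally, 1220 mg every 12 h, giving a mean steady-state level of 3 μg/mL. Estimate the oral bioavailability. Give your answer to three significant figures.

F·D/τ = CL·Css at steady state → F = CL·Css·τ / D.
F = 8.12 × 3 × 12 / 1220 = 0.240

0.240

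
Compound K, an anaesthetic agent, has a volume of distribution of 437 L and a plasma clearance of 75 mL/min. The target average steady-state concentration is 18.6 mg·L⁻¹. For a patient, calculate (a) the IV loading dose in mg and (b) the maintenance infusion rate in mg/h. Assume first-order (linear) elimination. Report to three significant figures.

Loading dose = Vd × C = 437.0 × 18.6 = 8128 mg
CL = 75 mL/min = 75 × 0.06 = 4.500 L/h
Maintenance infusion rate = CL × Css = 4.500 × 18.6 = 83.70 mg/h

(a) 8130 mg; (b) 83.7 mg/h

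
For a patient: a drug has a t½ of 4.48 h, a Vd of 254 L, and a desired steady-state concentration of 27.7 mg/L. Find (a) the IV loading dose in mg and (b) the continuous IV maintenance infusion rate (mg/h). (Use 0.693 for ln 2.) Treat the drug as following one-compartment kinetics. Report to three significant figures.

LD = Vd × C = 254.0 × 27.7 = 7036 mg
CL = 0.693 × Vd / t½ = 0.693 × 254.0 / 4.48 = 39.29 L/h
Infusion rate = CL × Css = 39.29 × 27.7 = 1088 mg/h

(a) 7040 mg; (b) 1090 mg/h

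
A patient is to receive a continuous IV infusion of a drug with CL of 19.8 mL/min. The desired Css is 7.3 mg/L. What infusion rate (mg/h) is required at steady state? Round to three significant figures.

CL = 19.8 mL/min × 60/1000 = 1.188 L/h
At steady state, infusion rate equals elimination rate: rate in = CL × Css.
Infusion rate = CL · Css = 1.188 L/h × 7.3 mg/L = 8.672 mg/h

8.67 mg/h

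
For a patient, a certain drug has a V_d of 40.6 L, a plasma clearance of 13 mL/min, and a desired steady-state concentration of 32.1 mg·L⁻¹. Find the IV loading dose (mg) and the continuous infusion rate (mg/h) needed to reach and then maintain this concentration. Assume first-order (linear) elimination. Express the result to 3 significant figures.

(a) 1300 mg; (b) 25.0 mg/h

LD = Vd · C_target = 40.60 × 32.1 = 1303 mg
CL = 13 mL/min × 60/1000 = 0.7800 L/h
Infusion rate = 0.7800 L/h × 32.1 mg/L = 25.04 mg/h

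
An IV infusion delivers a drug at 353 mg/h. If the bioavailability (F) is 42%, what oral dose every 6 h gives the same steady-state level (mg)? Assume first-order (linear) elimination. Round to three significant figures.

To maintain the same Css, the systemic dosing rate must be unchanged: F·D/τ = infusion rate.
D = rate × τ / F = 353 × 6 / 0.42 = 5043 mg

5040 mg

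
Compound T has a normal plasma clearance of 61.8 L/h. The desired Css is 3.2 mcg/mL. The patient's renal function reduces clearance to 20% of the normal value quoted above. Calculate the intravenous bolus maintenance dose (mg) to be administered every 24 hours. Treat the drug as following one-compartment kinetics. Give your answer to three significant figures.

949 mg

Patient clearance = 0.2 × 61.80 = 12.36 L/h
D = CL × Css × τ = 12.36 × 3.2 × 24 = 949.2 mg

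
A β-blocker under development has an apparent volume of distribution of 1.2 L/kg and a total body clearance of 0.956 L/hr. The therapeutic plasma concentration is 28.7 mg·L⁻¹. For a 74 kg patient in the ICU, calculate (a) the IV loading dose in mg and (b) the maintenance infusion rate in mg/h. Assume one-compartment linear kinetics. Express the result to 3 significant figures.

Total Vd = 1.2 × 74 = 88.80 L
Loading: fill Vd to C_target → 88.80 L × 28.7 mg/L = 2549 mg
Infusion rate = 0.9560 L/h × 28.7 mg/L = 27.44 mg/h

(a) 2550 mg; (b) 27.4 mg/h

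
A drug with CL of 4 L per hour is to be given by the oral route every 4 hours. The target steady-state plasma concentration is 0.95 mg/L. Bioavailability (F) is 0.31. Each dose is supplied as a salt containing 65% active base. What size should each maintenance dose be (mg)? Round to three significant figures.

At steady state, dose per interval replaces the amount cleared in that interval: F·S·D/τ = CL·Css.
D = CL × Css × τ / F / S = 4.000 × 0.95 × 4 / 0.31 / 0.65 = 75.43 mg

75.4 mg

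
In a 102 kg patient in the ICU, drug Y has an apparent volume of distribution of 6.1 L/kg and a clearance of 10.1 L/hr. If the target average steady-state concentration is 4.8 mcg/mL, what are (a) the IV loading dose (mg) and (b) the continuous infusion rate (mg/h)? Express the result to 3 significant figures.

Vd(total) = 102 kg × 6.1 L/kg = 622.2 L
LD = Vd · C_target = 622.2 × 4.8 = 2987 mg
Maintenance: replace elimination → rate = CL × Css = 10.10 × 4.8 = 48.48 mg/h

(a) 2990 mg; (b) 48.5 mg/h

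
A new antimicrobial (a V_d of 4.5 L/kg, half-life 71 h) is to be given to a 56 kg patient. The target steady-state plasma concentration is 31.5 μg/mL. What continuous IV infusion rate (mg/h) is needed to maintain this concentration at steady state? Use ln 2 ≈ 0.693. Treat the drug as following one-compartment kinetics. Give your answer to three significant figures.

Vd(total) = 56 kg × 4.5 L/kg = 252.0 L
CL = ln 2 · Vd / t½ = 0.693 × 252.0 / 71 = 2.460 L/h
Infusion rate = CL × Css = 2.460 × 31.5 = 77.49 mg/h

77.5 mg/h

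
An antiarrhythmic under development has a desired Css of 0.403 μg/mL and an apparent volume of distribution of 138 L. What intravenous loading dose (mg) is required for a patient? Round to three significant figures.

55.6 mg

LD = Vd × C = 138.0 × 0.4030 = 55.61 mg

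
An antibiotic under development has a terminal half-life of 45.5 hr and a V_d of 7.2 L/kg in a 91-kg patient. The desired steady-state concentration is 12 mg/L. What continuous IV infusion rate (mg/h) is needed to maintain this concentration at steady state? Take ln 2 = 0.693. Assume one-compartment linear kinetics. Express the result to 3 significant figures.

120 mg/h

Total Vd = 7.2 × 91 = 655.2 L
CL = ln 2 · Vd / t½ = 0.693 × 655.2 / 45.5 = 9.979 L/h
Infusion rate = CL × Css = 9.979 × 12 = 119.7 mg/h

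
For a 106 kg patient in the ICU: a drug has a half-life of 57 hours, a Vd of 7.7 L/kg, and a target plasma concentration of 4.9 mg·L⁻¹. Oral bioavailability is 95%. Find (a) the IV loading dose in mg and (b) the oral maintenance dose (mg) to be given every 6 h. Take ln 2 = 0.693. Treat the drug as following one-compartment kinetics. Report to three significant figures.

Vd(total) = 106 kg × 7.7 L/kg = 816.2 L
LD = Vd × C = 816.2 × 4.9 = 3999 mg
CL = 0.693 × Vd / t½ = 0.693 × 816.2 / 57 = 9.923 L/h
D = CL × Css × τ / F = 9.923 × 4.9 × 6 / 0.95 = 307.1 mg

(a) 4000 mg; (b) 307 mg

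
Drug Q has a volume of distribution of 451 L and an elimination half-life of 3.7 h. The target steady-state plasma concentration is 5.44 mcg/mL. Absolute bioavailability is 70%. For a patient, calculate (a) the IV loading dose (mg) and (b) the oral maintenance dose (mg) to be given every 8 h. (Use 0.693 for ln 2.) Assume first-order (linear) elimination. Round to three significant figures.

LD = Vd × C = 451.0 × 5.44 = 2453 mg
CL = 0.693 × Vd / t½ = 0.693 × 451.0 / 3.7 = 84.47 L/h
D = CL × Css × τ / F = 84.47 × 5.44 × 8 / 0.7 = 5252 mg

(a) 2450 mg; (b) 5250 mg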